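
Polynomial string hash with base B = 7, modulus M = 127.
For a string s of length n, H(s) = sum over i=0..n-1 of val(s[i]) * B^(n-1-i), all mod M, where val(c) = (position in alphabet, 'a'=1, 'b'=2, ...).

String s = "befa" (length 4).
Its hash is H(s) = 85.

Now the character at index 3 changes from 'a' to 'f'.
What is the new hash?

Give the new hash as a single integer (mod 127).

val('a') = 1, val('f') = 6
Position k = 3, exponent = n-1-k = 0
B^0 mod M = 7^0 mod 127 = 1
Delta = (6 - 1) * 1 mod 127 = 5
New hash = (85 + 5) mod 127 = 90

Answer: 90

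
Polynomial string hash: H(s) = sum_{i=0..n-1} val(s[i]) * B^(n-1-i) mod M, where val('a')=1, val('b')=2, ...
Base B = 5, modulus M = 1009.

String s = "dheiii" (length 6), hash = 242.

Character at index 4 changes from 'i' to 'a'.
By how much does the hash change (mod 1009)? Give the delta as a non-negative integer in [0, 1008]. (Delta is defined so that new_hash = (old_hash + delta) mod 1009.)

Answer: 969

Derivation:
Delta formula: (val(new) - val(old)) * B^(n-1-k) mod M
  val('a') - val('i') = 1 - 9 = -8
  B^(n-1-k) = 5^1 mod 1009 = 5
  Delta = -8 * 5 mod 1009 = 969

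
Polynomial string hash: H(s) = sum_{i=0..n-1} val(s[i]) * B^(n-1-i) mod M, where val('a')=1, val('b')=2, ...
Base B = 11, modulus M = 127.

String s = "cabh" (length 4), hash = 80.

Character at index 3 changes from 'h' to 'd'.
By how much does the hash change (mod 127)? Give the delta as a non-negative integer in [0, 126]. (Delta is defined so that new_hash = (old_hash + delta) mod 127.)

Delta formula: (val(new) - val(old)) * B^(n-1-k) mod M
  val('d') - val('h') = 4 - 8 = -4
  B^(n-1-k) = 11^0 mod 127 = 1
  Delta = -4 * 1 mod 127 = 123

Answer: 123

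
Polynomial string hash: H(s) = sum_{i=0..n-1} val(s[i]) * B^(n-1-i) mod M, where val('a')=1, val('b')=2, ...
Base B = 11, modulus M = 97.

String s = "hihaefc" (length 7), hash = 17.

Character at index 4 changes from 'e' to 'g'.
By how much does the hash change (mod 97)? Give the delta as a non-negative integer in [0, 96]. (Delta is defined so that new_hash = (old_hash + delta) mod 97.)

Answer: 48

Derivation:
Delta formula: (val(new) - val(old)) * B^(n-1-k) mod M
  val('g') - val('e') = 7 - 5 = 2
  B^(n-1-k) = 11^2 mod 97 = 24
  Delta = 2 * 24 mod 97 = 48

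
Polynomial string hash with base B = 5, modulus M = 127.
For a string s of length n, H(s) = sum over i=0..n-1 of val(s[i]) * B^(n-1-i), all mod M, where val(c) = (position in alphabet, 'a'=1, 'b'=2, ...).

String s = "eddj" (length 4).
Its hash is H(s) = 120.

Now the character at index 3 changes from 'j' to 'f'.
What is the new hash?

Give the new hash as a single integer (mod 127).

val('j') = 10, val('f') = 6
Position k = 3, exponent = n-1-k = 0
B^0 mod M = 5^0 mod 127 = 1
Delta = (6 - 10) * 1 mod 127 = 123
New hash = (120 + 123) mod 127 = 116

Answer: 116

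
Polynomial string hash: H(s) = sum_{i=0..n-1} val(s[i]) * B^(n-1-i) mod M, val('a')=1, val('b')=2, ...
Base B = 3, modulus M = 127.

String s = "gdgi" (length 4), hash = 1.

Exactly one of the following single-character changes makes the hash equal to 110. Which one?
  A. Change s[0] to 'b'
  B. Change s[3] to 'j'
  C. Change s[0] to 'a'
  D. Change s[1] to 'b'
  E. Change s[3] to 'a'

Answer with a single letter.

Option A: s[0]='g'->'b', delta=(2-7)*3^3 mod 127 = 119, hash=1+119 mod 127 = 120
Option B: s[3]='i'->'j', delta=(10-9)*3^0 mod 127 = 1, hash=1+1 mod 127 = 2
Option C: s[0]='g'->'a', delta=(1-7)*3^3 mod 127 = 92, hash=1+92 mod 127 = 93
Option D: s[1]='d'->'b', delta=(2-4)*3^2 mod 127 = 109, hash=1+109 mod 127 = 110 <-- target
Option E: s[3]='i'->'a', delta=(1-9)*3^0 mod 127 = 119, hash=1+119 mod 127 = 120

Answer: D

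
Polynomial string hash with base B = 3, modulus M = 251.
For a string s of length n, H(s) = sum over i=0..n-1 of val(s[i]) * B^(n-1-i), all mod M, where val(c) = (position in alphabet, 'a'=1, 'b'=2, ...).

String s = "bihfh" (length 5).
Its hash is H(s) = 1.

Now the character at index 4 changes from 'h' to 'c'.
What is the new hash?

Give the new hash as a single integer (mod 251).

val('h') = 8, val('c') = 3
Position k = 4, exponent = n-1-k = 0
B^0 mod M = 3^0 mod 251 = 1
Delta = (3 - 8) * 1 mod 251 = 246
New hash = (1 + 246) mod 251 = 247

Answer: 247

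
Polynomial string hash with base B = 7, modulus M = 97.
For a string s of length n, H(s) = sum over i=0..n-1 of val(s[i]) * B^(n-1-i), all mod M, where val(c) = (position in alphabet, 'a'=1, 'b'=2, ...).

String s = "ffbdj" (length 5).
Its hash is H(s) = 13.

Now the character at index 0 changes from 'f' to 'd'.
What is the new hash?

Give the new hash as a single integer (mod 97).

Answer: 61

Derivation:
val('f') = 6, val('d') = 4
Position k = 0, exponent = n-1-k = 4
B^4 mod M = 7^4 mod 97 = 73
Delta = (4 - 6) * 73 mod 97 = 48
New hash = (13 + 48) mod 97 = 61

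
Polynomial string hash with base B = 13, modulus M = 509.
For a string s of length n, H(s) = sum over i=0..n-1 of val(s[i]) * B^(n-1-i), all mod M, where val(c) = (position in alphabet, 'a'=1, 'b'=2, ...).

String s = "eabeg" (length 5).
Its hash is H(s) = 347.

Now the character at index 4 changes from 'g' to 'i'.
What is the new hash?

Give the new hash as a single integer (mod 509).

Answer: 349

Derivation:
val('g') = 7, val('i') = 9
Position k = 4, exponent = n-1-k = 0
B^0 mod M = 13^0 mod 509 = 1
Delta = (9 - 7) * 1 mod 509 = 2
New hash = (347 + 2) mod 509 = 349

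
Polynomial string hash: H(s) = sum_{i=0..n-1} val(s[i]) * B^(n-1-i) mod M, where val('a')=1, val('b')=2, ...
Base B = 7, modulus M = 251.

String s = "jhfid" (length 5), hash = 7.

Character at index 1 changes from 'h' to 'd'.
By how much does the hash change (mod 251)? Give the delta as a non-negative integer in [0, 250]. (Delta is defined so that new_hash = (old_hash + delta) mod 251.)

Answer: 134

Derivation:
Delta formula: (val(new) - val(old)) * B^(n-1-k) mod M
  val('d') - val('h') = 4 - 8 = -4
  B^(n-1-k) = 7^3 mod 251 = 92
  Delta = -4 * 92 mod 251 = 134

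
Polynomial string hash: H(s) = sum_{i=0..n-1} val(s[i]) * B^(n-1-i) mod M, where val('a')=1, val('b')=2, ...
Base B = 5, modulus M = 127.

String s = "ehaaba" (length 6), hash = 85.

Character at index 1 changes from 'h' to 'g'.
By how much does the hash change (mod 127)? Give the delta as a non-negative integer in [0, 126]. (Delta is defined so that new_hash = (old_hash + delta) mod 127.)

Answer: 10

Derivation:
Delta formula: (val(new) - val(old)) * B^(n-1-k) mod M
  val('g') - val('h') = 7 - 8 = -1
  B^(n-1-k) = 5^4 mod 127 = 117
  Delta = -1 * 117 mod 127 = 10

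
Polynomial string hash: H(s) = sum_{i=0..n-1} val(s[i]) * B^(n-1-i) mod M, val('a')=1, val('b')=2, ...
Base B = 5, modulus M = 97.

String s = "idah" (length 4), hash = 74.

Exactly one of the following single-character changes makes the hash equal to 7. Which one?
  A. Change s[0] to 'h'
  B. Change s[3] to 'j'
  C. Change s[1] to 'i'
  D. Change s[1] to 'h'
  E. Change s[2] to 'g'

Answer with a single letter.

Answer: E

Derivation:
Option A: s[0]='i'->'h', delta=(8-9)*5^3 mod 97 = 69, hash=74+69 mod 97 = 46
Option B: s[3]='h'->'j', delta=(10-8)*5^0 mod 97 = 2, hash=74+2 mod 97 = 76
Option C: s[1]='d'->'i', delta=(9-4)*5^2 mod 97 = 28, hash=74+28 mod 97 = 5
Option D: s[1]='d'->'h', delta=(8-4)*5^2 mod 97 = 3, hash=74+3 mod 97 = 77
Option E: s[2]='a'->'g', delta=(7-1)*5^1 mod 97 = 30, hash=74+30 mod 97 = 7 <-- target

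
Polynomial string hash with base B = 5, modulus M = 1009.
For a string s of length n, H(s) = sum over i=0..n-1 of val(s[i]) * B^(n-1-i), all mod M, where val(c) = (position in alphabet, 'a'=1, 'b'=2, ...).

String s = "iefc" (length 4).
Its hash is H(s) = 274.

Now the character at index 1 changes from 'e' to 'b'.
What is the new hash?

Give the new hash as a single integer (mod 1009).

val('e') = 5, val('b') = 2
Position k = 1, exponent = n-1-k = 2
B^2 mod M = 5^2 mod 1009 = 25
Delta = (2 - 5) * 25 mod 1009 = 934
New hash = (274 + 934) mod 1009 = 199

Answer: 199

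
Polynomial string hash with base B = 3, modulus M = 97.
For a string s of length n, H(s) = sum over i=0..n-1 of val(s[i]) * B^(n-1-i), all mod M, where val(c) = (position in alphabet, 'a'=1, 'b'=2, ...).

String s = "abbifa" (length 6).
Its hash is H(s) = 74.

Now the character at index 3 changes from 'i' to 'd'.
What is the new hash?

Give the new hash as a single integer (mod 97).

Answer: 29

Derivation:
val('i') = 9, val('d') = 4
Position k = 3, exponent = n-1-k = 2
B^2 mod M = 3^2 mod 97 = 9
Delta = (4 - 9) * 9 mod 97 = 52
New hash = (74 + 52) mod 97 = 29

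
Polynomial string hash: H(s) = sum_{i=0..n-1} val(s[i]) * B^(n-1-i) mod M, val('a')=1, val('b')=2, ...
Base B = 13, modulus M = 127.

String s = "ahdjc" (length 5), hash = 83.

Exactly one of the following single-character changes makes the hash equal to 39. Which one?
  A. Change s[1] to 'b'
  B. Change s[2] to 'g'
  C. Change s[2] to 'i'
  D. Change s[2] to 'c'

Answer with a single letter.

Option A: s[1]='h'->'b', delta=(2-8)*13^3 mod 127 = 26, hash=83+26 mod 127 = 109
Option B: s[2]='d'->'g', delta=(7-4)*13^2 mod 127 = 126, hash=83+126 mod 127 = 82
Option C: s[2]='d'->'i', delta=(9-4)*13^2 mod 127 = 83, hash=83+83 mod 127 = 39 <-- target
Option D: s[2]='d'->'c', delta=(3-4)*13^2 mod 127 = 85, hash=83+85 mod 127 = 41

Answer: C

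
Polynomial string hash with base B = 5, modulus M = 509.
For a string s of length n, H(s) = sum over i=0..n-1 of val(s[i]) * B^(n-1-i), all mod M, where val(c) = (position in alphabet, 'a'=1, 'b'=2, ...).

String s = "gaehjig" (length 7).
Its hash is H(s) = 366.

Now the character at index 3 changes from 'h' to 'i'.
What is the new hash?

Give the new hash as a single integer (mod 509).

Answer: 491

Derivation:
val('h') = 8, val('i') = 9
Position k = 3, exponent = n-1-k = 3
B^3 mod M = 5^3 mod 509 = 125
Delta = (9 - 8) * 125 mod 509 = 125
New hash = (366 + 125) mod 509 = 491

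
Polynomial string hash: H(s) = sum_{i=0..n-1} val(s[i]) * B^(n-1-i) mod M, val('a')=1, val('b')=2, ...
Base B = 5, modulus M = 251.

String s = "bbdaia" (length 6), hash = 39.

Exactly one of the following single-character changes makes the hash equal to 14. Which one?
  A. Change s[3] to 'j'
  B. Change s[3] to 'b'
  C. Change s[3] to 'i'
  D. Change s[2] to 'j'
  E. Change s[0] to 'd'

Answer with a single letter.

Answer: E

Derivation:
Option A: s[3]='a'->'j', delta=(10-1)*5^2 mod 251 = 225, hash=39+225 mod 251 = 13
Option B: s[3]='a'->'b', delta=(2-1)*5^2 mod 251 = 25, hash=39+25 mod 251 = 64
Option C: s[3]='a'->'i', delta=(9-1)*5^2 mod 251 = 200, hash=39+200 mod 251 = 239
Option D: s[2]='d'->'j', delta=(10-4)*5^3 mod 251 = 248, hash=39+248 mod 251 = 36
Option E: s[0]='b'->'d', delta=(4-2)*5^5 mod 251 = 226, hash=39+226 mod 251 = 14 <-- target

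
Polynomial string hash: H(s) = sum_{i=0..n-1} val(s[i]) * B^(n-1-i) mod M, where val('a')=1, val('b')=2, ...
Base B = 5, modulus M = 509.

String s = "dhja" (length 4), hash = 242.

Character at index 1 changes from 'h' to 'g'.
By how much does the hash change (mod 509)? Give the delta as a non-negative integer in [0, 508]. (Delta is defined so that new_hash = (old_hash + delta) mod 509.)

Delta formula: (val(new) - val(old)) * B^(n-1-k) mod M
  val('g') - val('h') = 7 - 8 = -1
  B^(n-1-k) = 5^2 mod 509 = 25
  Delta = -1 * 25 mod 509 = 484

Answer: 484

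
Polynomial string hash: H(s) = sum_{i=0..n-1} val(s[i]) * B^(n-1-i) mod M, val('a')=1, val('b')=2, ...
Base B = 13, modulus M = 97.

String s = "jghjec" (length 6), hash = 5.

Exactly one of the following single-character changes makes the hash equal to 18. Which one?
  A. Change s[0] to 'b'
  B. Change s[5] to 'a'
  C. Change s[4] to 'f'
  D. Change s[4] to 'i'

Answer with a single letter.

Answer: C

Derivation:
Option A: s[0]='j'->'b', delta=(2-10)*13^5 mod 97 = 87, hash=5+87 mod 97 = 92
Option B: s[5]='c'->'a', delta=(1-3)*13^0 mod 97 = 95, hash=5+95 mod 97 = 3
Option C: s[4]='e'->'f', delta=(6-5)*13^1 mod 97 = 13, hash=5+13 mod 97 = 18 <-- target
Option D: s[4]='e'->'i', delta=(9-5)*13^1 mod 97 = 52, hash=5+52 mod 97 = 57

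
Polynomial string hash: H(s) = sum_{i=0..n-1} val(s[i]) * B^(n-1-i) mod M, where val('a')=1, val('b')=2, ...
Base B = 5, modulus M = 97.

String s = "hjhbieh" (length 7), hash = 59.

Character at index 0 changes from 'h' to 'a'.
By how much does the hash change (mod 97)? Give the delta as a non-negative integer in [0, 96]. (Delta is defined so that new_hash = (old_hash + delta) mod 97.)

Delta formula: (val(new) - val(old)) * B^(n-1-k) mod M
  val('a') - val('h') = 1 - 8 = -7
  B^(n-1-k) = 5^6 mod 97 = 8
  Delta = -7 * 8 mod 97 = 41

Answer: 41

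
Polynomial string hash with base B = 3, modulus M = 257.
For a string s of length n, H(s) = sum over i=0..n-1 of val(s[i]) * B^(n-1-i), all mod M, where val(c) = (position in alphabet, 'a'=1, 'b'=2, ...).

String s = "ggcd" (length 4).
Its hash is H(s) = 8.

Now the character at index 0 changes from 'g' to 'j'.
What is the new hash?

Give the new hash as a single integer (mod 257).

Answer: 89

Derivation:
val('g') = 7, val('j') = 10
Position k = 0, exponent = n-1-k = 3
B^3 mod M = 3^3 mod 257 = 27
Delta = (10 - 7) * 27 mod 257 = 81
New hash = (8 + 81) mod 257 = 89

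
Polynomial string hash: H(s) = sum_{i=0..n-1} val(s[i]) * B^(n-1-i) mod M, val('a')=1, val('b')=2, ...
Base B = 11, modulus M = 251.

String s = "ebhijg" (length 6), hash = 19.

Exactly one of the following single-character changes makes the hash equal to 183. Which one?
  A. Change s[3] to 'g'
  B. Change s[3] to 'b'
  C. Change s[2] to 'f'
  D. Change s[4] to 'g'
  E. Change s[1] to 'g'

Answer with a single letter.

Answer: E

Derivation:
Option A: s[3]='i'->'g', delta=(7-9)*11^2 mod 251 = 9, hash=19+9 mod 251 = 28
Option B: s[3]='i'->'b', delta=(2-9)*11^2 mod 251 = 157, hash=19+157 mod 251 = 176
Option C: s[2]='h'->'f', delta=(6-8)*11^3 mod 251 = 99, hash=19+99 mod 251 = 118
Option D: s[4]='j'->'g', delta=(7-10)*11^1 mod 251 = 218, hash=19+218 mod 251 = 237
Option E: s[1]='b'->'g', delta=(7-2)*11^4 mod 251 = 164, hash=19+164 mod 251 = 183 <-- target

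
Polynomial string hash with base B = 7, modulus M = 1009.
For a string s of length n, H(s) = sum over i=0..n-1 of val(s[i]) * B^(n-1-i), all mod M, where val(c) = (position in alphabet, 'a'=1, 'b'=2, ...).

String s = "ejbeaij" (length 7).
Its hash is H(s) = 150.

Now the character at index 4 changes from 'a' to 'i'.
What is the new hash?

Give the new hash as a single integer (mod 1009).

Answer: 542

Derivation:
val('a') = 1, val('i') = 9
Position k = 4, exponent = n-1-k = 2
B^2 mod M = 7^2 mod 1009 = 49
Delta = (9 - 1) * 49 mod 1009 = 392
New hash = (150 + 392) mod 1009 = 542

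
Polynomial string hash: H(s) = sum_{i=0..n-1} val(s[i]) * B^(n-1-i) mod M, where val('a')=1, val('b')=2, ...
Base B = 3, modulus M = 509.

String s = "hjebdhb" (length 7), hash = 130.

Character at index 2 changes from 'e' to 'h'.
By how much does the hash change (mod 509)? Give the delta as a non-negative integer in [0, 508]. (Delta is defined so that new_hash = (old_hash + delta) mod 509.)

Answer: 243

Derivation:
Delta formula: (val(new) - val(old)) * B^(n-1-k) mod M
  val('h') - val('e') = 8 - 5 = 3
  B^(n-1-k) = 3^4 mod 509 = 81
  Delta = 3 * 81 mod 509 = 243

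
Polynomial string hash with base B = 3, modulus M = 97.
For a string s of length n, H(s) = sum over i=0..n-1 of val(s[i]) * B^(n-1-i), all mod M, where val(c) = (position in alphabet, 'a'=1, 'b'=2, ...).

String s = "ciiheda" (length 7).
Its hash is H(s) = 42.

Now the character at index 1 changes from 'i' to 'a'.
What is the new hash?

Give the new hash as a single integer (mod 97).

Answer: 38

Derivation:
val('i') = 9, val('a') = 1
Position k = 1, exponent = n-1-k = 5
B^5 mod M = 3^5 mod 97 = 49
Delta = (1 - 9) * 49 mod 97 = 93
New hash = (42 + 93) mod 97 = 38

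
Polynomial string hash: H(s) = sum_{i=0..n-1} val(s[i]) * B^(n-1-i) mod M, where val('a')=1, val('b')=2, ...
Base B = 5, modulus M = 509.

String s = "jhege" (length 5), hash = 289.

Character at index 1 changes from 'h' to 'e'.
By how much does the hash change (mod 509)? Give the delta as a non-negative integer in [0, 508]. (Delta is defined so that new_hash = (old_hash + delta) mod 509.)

Delta formula: (val(new) - val(old)) * B^(n-1-k) mod M
  val('e') - val('h') = 5 - 8 = -3
  B^(n-1-k) = 5^3 mod 509 = 125
  Delta = -3 * 125 mod 509 = 134

Answer: 134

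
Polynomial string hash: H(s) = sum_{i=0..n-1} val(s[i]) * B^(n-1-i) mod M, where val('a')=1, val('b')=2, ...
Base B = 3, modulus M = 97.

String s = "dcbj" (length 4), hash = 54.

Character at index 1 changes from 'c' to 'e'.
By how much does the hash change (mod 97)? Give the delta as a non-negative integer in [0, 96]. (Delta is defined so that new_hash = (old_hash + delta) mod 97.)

Delta formula: (val(new) - val(old)) * B^(n-1-k) mod M
  val('e') - val('c') = 5 - 3 = 2
  B^(n-1-k) = 3^2 mod 97 = 9
  Delta = 2 * 9 mod 97 = 18

Answer: 18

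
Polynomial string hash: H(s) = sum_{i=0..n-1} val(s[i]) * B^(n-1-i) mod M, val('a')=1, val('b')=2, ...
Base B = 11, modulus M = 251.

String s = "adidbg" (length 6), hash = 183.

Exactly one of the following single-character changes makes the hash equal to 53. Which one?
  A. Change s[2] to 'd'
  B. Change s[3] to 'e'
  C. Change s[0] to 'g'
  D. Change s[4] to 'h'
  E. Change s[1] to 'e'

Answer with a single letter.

Answer: B

Derivation:
Option A: s[2]='i'->'d', delta=(4-9)*11^3 mod 251 = 122, hash=183+122 mod 251 = 54
Option B: s[3]='d'->'e', delta=(5-4)*11^2 mod 251 = 121, hash=183+121 mod 251 = 53 <-- target
Option C: s[0]='a'->'g', delta=(7-1)*11^5 mod 251 = 207, hash=183+207 mod 251 = 139
Option D: s[4]='b'->'h', delta=(8-2)*11^1 mod 251 = 66, hash=183+66 mod 251 = 249
Option E: s[1]='d'->'e', delta=(5-4)*11^4 mod 251 = 83, hash=183+83 mod 251 = 15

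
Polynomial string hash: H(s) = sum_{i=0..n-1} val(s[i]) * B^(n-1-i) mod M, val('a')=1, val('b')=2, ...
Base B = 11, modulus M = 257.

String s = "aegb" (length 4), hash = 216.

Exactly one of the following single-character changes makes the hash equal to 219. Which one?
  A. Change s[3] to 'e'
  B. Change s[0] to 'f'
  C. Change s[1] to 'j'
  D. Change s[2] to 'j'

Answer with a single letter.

Answer: A

Derivation:
Option A: s[3]='b'->'e', delta=(5-2)*11^0 mod 257 = 3, hash=216+3 mod 257 = 219 <-- target
Option B: s[0]='a'->'f', delta=(6-1)*11^3 mod 257 = 230, hash=216+230 mod 257 = 189
Option C: s[1]='e'->'j', delta=(10-5)*11^2 mod 257 = 91, hash=216+91 mod 257 = 50
Option D: s[2]='g'->'j', delta=(10-7)*11^1 mod 257 = 33, hash=216+33 mod 257 = 249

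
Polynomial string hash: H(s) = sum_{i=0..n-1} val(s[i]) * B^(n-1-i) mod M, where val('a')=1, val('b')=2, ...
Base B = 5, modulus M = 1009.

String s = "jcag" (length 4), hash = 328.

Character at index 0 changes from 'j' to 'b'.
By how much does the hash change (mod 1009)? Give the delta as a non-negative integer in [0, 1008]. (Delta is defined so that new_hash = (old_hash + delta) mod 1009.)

Delta formula: (val(new) - val(old)) * B^(n-1-k) mod M
  val('b') - val('j') = 2 - 10 = -8
  B^(n-1-k) = 5^3 mod 1009 = 125
  Delta = -8 * 125 mod 1009 = 9

Answer: 9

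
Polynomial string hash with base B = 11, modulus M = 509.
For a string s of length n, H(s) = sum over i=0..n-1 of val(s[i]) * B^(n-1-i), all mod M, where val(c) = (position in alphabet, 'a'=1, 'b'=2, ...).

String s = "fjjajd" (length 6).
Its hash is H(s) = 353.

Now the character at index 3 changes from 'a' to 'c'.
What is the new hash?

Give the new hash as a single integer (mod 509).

Answer: 86

Derivation:
val('a') = 1, val('c') = 3
Position k = 3, exponent = n-1-k = 2
B^2 mod M = 11^2 mod 509 = 121
Delta = (3 - 1) * 121 mod 509 = 242
New hash = (353 + 242) mod 509 = 86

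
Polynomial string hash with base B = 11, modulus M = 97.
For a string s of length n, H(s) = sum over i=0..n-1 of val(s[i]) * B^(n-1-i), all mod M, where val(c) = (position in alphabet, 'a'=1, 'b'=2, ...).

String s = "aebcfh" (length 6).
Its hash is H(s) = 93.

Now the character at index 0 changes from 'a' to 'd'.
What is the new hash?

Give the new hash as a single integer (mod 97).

Answer: 89

Derivation:
val('a') = 1, val('d') = 4
Position k = 0, exponent = n-1-k = 5
B^5 mod M = 11^5 mod 97 = 31
Delta = (4 - 1) * 31 mod 97 = 93
New hash = (93 + 93) mod 97 = 89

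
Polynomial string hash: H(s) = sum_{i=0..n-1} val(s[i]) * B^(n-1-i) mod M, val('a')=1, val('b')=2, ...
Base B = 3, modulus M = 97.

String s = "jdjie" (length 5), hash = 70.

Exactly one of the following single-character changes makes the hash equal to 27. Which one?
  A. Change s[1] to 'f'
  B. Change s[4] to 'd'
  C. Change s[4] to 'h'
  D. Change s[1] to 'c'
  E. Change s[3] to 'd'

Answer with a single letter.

Answer: A

Derivation:
Option A: s[1]='d'->'f', delta=(6-4)*3^3 mod 97 = 54, hash=70+54 mod 97 = 27 <-- target
Option B: s[4]='e'->'d', delta=(4-5)*3^0 mod 97 = 96, hash=70+96 mod 97 = 69
Option C: s[4]='e'->'h', delta=(8-5)*3^0 mod 97 = 3, hash=70+3 mod 97 = 73
Option D: s[1]='d'->'c', delta=(3-4)*3^3 mod 97 = 70, hash=70+70 mod 97 = 43
Option E: s[3]='i'->'d', delta=(4-9)*3^1 mod 97 = 82, hash=70+82 mod 97 = 55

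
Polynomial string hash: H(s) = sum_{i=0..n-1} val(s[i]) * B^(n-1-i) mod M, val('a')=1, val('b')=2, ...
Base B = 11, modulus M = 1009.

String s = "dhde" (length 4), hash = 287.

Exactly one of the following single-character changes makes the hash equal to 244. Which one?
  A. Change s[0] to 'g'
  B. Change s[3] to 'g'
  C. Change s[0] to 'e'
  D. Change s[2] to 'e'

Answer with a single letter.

Answer: A

Derivation:
Option A: s[0]='d'->'g', delta=(7-4)*11^3 mod 1009 = 966, hash=287+966 mod 1009 = 244 <-- target
Option B: s[3]='e'->'g', delta=(7-5)*11^0 mod 1009 = 2, hash=287+2 mod 1009 = 289
Option C: s[0]='d'->'e', delta=(5-4)*11^3 mod 1009 = 322, hash=287+322 mod 1009 = 609
Option D: s[2]='d'->'e', delta=(5-4)*11^1 mod 1009 = 11, hash=287+11 mod 1009 = 298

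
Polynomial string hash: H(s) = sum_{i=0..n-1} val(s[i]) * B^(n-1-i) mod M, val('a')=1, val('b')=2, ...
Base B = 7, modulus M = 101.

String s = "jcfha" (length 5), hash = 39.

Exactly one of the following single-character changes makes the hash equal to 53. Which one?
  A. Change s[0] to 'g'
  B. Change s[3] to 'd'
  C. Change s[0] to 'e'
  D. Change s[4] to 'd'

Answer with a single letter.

Answer: C

Derivation:
Option A: s[0]='j'->'g', delta=(7-10)*7^4 mod 101 = 69, hash=39+69 mod 101 = 7
Option B: s[3]='h'->'d', delta=(4-8)*7^1 mod 101 = 73, hash=39+73 mod 101 = 11
Option C: s[0]='j'->'e', delta=(5-10)*7^4 mod 101 = 14, hash=39+14 mod 101 = 53 <-- target
Option D: s[4]='a'->'d', delta=(4-1)*7^0 mod 101 = 3, hash=39+3 mod 101 = 42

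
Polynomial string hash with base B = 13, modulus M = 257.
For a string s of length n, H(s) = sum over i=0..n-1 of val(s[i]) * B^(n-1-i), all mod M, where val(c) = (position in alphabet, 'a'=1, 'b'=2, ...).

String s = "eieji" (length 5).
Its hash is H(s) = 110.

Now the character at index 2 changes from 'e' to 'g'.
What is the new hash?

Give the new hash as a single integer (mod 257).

val('e') = 5, val('g') = 7
Position k = 2, exponent = n-1-k = 2
B^2 mod M = 13^2 mod 257 = 169
Delta = (7 - 5) * 169 mod 257 = 81
New hash = (110 + 81) mod 257 = 191

Answer: 191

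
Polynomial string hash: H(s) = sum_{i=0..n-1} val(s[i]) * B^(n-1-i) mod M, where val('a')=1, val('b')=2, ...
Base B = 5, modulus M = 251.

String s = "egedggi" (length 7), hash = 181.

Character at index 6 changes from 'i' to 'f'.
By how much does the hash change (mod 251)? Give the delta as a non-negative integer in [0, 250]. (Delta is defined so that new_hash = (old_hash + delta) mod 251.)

Answer: 248

Derivation:
Delta formula: (val(new) - val(old)) * B^(n-1-k) mod M
  val('f') - val('i') = 6 - 9 = -3
  B^(n-1-k) = 5^0 mod 251 = 1
  Delta = -3 * 1 mod 251 = 248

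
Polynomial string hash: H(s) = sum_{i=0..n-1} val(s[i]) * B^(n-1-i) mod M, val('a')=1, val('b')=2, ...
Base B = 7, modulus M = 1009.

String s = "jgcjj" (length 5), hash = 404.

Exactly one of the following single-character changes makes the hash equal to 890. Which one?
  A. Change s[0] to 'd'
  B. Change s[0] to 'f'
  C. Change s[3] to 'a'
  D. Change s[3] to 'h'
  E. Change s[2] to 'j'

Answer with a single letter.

Answer: B

Derivation:
Option A: s[0]='j'->'d', delta=(4-10)*7^4 mod 1009 = 729, hash=404+729 mod 1009 = 124
Option B: s[0]='j'->'f', delta=(6-10)*7^4 mod 1009 = 486, hash=404+486 mod 1009 = 890 <-- target
Option C: s[3]='j'->'a', delta=(1-10)*7^1 mod 1009 = 946, hash=404+946 mod 1009 = 341
Option D: s[3]='j'->'h', delta=(8-10)*7^1 mod 1009 = 995, hash=404+995 mod 1009 = 390
Option E: s[2]='c'->'j', delta=(10-3)*7^2 mod 1009 = 343, hash=404+343 mod 1009 = 747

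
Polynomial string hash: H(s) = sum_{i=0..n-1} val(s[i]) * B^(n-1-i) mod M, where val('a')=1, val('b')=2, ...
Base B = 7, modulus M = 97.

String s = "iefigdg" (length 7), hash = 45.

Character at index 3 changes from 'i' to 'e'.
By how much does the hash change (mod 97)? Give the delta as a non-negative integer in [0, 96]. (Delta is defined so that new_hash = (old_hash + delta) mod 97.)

Answer: 83

Derivation:
Delta formula: (val(new) - val(old)) * B^(n-1-k) mod M
  val('e') - val('i') = 5 - 9 = -4
  B^(n-1-k) = 7^3 mod 97 = 52
  Delta = -4 * 52 mod 97 = 83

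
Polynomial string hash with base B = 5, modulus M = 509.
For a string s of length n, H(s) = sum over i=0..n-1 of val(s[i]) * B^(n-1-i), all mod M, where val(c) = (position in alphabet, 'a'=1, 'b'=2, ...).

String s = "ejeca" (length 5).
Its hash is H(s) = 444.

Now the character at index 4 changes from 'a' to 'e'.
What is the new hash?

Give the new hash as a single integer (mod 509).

Answer: 448

Derivation:
val('a') = 1, val('e') = 5
Position k = 4, exponent = n-1-k = 0
B^0 mod M = 5^0 mod 509 = 1
Delta = (5 - 1) * 1 mod 509 = 4
New hash = (444 + 4) mod 509 = 448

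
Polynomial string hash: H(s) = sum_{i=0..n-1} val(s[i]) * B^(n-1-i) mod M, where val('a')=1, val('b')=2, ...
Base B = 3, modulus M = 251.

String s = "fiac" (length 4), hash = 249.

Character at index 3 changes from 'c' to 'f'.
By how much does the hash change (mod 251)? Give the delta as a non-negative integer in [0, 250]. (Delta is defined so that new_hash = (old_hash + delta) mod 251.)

Delta formula: (val(new) - val(old)) * B^(n-1-k) mod M
  val('f') - val('c') = 6 - 3 = 3
  B^(n-1-k) = 3^0 mod 251 = 1
  Delta = 3 * 1 mod 251 = 3

Answer: 3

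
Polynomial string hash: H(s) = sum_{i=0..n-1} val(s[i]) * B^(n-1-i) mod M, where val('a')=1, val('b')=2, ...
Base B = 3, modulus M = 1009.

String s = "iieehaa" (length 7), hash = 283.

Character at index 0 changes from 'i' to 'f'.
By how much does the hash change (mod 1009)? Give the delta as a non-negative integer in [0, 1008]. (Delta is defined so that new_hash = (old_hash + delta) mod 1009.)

Answer: 840

Derivation:
Delta formula: (val(new) - val(old)) * B^(n-1-k) mod M
  val('f') - val('i') = 6 - 9 = -3
  B^(n-1-k) = 3^6 mod 1009 = 729
  Delta = -3 * 729 mod 1009 = 840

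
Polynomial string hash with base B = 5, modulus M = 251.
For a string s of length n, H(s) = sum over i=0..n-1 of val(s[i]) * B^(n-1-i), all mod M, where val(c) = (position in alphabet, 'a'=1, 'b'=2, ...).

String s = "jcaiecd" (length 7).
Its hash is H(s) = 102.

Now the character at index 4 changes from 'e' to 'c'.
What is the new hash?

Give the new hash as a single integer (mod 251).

Answer: 52

Derivation:
val('e') = 5, val('c') = 3
Position k = 4, exponent = n-1-k = 2
B^2 mod M = 5^2 mod 251 = 25
Delta = (3 - 5) * 25 mod 251 = 201
New hash = (102 + 201) mod 251 = 52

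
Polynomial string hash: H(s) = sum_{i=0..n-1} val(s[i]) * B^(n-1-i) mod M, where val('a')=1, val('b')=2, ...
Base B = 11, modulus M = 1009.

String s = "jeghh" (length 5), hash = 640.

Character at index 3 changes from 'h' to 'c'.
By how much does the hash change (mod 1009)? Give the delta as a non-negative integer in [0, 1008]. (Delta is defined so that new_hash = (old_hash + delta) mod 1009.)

Delta formula: (val(new) - val(old)) * B^(n-1-k) mod M
  val('c') - val('h') = 3 - 8 = -5
  B^(n-1-k) = 11^1 mod 1009 = 11
  Delta = -5 * 11 mod 1009 = 954

Answer: 954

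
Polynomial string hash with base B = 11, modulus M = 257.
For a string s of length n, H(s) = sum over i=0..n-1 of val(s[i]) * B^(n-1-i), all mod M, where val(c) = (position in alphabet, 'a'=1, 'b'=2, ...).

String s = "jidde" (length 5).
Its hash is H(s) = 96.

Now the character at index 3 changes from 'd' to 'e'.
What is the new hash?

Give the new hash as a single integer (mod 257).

Answer: 107

Derivation:
val('d') = 4, val('e') = 5
Position k = 3, exponent = n-1-k = 1
B^1 mod M = 11^1 mod 257 = 11
Delta = (5 - 4) * 11 mod 257 = 11
New hash = (96 + 11) mod 257 = 107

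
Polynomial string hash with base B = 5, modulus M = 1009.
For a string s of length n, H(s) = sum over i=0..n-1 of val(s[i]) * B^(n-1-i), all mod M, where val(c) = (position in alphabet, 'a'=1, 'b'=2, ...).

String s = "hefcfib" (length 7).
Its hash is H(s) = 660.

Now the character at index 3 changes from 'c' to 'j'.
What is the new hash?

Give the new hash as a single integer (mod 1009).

Answer: 526

Derivation:
val('c') = 3, val('j') = 10
Position k = 3, exponent = n-1-k = 3
B^3 mod M = 5^3 mod 1009 = 125
Delta = (10 - 3) * 125 mod 1009 = 875
New hash = (660 + 875) mod 1009 = 526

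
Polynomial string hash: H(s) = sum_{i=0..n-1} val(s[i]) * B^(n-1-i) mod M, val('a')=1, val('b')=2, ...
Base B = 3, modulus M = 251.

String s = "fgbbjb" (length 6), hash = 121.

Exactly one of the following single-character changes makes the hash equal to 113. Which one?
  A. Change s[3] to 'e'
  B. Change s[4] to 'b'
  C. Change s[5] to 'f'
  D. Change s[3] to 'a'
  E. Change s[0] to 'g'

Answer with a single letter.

Option A: s[3]='b'->'e', delta=(5-2)*3^2 mod 251 = 27, hash=121+27 mod 251 = 148
Option B: s[4]='j'->'b', delta=(2-10)*3^1 mod 251 = 227, hash=121+227 mod 251 = 97
Option C: s[5]='b'->'f', delta=(6-2)*3^0 mod 251 = 4, hash=121+4 mod 251 = 125
Option D: s[3]='b'->'a', delta=(1-2)*3^2 mod 251 = 242, hash=121+242 mod 251 = 112
Option E: s[0]='f'->'g', delta=(7-6)*3^5 mod 251 = 243, hash=121+243 mod 251 = 113 <-- target

Answer: E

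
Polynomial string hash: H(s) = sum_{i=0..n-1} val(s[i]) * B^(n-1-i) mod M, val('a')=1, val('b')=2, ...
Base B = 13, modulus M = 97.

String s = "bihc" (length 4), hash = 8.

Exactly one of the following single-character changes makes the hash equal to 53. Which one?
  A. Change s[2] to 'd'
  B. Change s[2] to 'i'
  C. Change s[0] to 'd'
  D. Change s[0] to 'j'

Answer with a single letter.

Answer: A

Derivation:
Option A: s[2]='h'->'d', delta=(4-8)*13^1 mod 97 = 45, hash=8+45 mod 97 = 53 <-- target
Option B: s[2]='h'->'i', delta=(9-8)*13^1 mod 97 = 13, hash=8+13 mod 97 = 21
Option C: s[0]='b'->'d', delta=(4-2)*13^3 mod 97 = 29, hash=8+29 mod 97 = 37
Option D: s[0]='b'->'j', delta=(10-2)*13^3 mod 97 = 19, hash=8+19 mod 97 = 27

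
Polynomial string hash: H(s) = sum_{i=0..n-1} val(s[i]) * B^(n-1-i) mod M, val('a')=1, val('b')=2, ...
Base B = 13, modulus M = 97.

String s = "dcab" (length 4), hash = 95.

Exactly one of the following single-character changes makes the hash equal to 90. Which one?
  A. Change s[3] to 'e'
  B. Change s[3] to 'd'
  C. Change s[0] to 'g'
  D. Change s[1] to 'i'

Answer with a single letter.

Option A: s[3]='b'->'e', delta=(5-2)*13^0 mod 97 = 3, hash=95+3 mod 97 = 1
Option B: s[3]='b'->'d', delta=(4-2)*13^0 mod 97 = 2, hash=95+2 mod 97 = 0
Option C: s[0]='d'->'g', delta=(7-4)*13^3 mod 97 = 92, hash=95+92 mod 97 = 90 <-- target
Option D: s[1]='c'->'i', delta=(9-3)*13^2 mod 97 = 44, hash=95+44 mod 97 = 42

Answer: C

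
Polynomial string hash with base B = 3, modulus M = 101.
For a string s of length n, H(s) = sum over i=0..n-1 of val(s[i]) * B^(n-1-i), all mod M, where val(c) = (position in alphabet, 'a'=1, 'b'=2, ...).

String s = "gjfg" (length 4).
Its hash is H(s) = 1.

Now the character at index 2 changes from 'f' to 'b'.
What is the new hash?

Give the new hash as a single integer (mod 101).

Answer: 90

Derivation:
val('f') = 6, val('b') = 2
Position k = 2, exponent = n-1-k = 1
B^1 mod M = 3^1 mod 101 = 3
Delta = (2 - 6) * 3 mod 101 = 89
New hash = (1 + 89) mod 101 = 90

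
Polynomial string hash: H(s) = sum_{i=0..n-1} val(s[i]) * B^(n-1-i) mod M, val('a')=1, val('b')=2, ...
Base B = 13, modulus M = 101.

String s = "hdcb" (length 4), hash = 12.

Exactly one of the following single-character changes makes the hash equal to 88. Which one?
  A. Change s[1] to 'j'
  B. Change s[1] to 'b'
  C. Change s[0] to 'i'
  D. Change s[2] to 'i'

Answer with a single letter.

Answer: C

Derivation:
Option A: s[1]='d'->'j', delta=(10-4)*13^2 mod 101 = 4, hash=12+4 mod 101 = 16
Option B: s[1]='d'->'b', delta=(2-4)*13^2 mod 101 = 66, hash=12+66 mod 101 = 78
Option C: s[0]='h'->'i', delta=(9-8)*13^3 mod 101 = 76, hash=12+76 mod 101 = 88 <-- target
Option D: s[2]='c'->'i', delta=(9-3)*13^1 mod 101 = 78, hash=12+78 mod 101 = 90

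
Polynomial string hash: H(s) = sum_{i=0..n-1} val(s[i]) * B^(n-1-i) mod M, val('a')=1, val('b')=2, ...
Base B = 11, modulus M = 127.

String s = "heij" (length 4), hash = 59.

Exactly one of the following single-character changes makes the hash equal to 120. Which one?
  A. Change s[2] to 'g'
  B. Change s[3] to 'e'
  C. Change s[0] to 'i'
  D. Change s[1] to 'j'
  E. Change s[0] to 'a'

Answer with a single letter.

Answer: C

Derivation:
Option A: s[2]='i'->'g', delta=(7-9)*11^1 mod 127 = 105, hash=59+105 mod 127 = 37
Option B: s[3]='j'->'e', delta=(5-10)*11^0 mod 127 = 122, hash=59+122 mod 127 = 54
Option C: s[0]='h'->'i', delta=(9-8)*11^3 mod 127 = 61, hash=59+61 mod 127 = 120 <-- target
Option D: s[1]='e'->'j', delta=(10-5)*11^2 mod 127 = 97, hash=59+97 mod 127 = 29
Option E: s[0]='h'->'a', delta=(1-8)*11^3 mod 127 = 81, hash=59+81 mod 127 = 13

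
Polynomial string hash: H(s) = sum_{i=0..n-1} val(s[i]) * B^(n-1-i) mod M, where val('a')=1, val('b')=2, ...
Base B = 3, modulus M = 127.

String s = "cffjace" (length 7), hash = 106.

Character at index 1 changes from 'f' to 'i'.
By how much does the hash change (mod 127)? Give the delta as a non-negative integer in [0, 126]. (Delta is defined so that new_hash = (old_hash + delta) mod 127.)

Delta formula: (val(new) - val(old)) * B^(n-1-k) mod M
  val('i') - val('f') = 9 - 6 = 3
  B^(n-1-k) = 3^5 mod 127 = 116
  Delta = 3 * 116 mod 127 = 94

Answer: 94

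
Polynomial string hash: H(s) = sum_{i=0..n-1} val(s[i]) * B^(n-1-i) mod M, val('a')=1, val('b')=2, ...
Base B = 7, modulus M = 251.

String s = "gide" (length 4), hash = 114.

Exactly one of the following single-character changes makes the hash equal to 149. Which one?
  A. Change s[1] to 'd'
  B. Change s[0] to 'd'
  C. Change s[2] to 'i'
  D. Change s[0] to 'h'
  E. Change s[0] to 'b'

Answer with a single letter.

Answer: C

Derivation:
Option A: s[1]='i'->'d', delta=(4-9)*7^2 mod 251 = 6, hash=114+6 mod 251 = 120
Option B: s[0]='g'->'d', delta=(4-7)*7^3 mod 251 = 226, hash=114+226 mod 251 = 89
Option C: s[2]='d'->'i', delta=(9-4)*7^1 mod 251 = 35, hash=114+35 mod 251 = 149 <-- target
Option D: s[0]='g'->'h', delta=(8-7)*7^3 mod 251 = 92, hash=114+92 mod 251 = 206
Option E: s[0]='g'->'b', delta=(2-7)*7^3 mod 251 = 42, hash=114+42 mod 251 = 156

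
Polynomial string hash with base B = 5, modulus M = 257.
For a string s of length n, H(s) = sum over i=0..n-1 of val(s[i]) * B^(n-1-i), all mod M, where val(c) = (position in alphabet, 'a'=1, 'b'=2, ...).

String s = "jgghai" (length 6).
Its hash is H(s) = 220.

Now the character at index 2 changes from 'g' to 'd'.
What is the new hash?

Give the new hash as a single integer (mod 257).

val('g') = 7, val('d') = 4
Position k = 2, exponent = n-1-k = 3
B^3 mod M = 5^3 mod 257 = 125
Delta = (4 - 7) * 125 mod 257 = 139
New hash = (220 + 139) mod 257 = 102

Answer: 102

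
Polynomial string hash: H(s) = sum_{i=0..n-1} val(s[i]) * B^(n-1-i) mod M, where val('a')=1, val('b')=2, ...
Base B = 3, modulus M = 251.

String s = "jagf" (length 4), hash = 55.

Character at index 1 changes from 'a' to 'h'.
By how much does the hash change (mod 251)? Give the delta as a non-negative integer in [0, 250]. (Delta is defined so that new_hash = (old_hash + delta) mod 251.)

Answer: 63

Derivation:
Delta formula: (val(new) - val(old)) * B^(n-1-k) mod M
  val('h') - val('a') = 8 - 1 = 7
  B^(n-1-k) = 3^2 mod 251 = 9
  Delta = 7 * 9 mod 251 = 63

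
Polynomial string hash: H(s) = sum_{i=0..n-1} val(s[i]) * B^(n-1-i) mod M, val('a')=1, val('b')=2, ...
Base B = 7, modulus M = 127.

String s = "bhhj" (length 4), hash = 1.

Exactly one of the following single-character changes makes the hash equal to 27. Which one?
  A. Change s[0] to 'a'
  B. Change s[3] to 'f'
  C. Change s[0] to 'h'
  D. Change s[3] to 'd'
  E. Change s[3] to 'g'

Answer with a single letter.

Option A: s[0]='b'->'a', delta=(1-2)*7^3 mod 127 = 38, hash=1+38 mod 127 = 39
Option B: s[3]='j'->'f', delta=(6-10)*7^0 mod 127 = 123, hash=1+123 mod 127 = 124
Option C: s[0]='b'->'h', delta=(8-2)*7^3 mod 127 = 26, hash=1+26 mod 127 = 27 <-- target
Option D: s[3]='j'->'d', delta=(4-10)*7^0 mod 127 = 121, hash=1+121 mod 127 = 122
Option E: s[3]='j'->'g', delta=(7-10)*7^0 mod 127 = 124, hash=1+124 mod 127 = 125

Answer: C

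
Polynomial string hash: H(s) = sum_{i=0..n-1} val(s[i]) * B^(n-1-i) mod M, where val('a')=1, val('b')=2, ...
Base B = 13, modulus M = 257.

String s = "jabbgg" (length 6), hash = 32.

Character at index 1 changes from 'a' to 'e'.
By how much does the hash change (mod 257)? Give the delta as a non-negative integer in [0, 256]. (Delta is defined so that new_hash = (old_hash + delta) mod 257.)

Delta formula: (val(new) - val(old)) * B^(n-1-k) mod M
  val('e') - val('a') = 5 - 1 = 4
  B^(n-1-k) = 13^4 mod 257 = 34
  Delta = 4 * 34 mod 257 = 136

Answer: 136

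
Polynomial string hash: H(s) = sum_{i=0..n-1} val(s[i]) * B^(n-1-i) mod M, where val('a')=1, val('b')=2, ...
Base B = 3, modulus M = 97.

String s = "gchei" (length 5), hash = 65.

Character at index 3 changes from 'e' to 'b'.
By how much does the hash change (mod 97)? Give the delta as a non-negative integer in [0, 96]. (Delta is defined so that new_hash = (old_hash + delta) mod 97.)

Delta formula: (val(new) - val(old)) * B^(n-1-k) mod M
  val('b') - val('e') = 2 - 5 = -3
  B^(n-1-k) = 3^1 mod 97 = 3
  Delta = -3 * 3 mod 97 = 88

Answer: 88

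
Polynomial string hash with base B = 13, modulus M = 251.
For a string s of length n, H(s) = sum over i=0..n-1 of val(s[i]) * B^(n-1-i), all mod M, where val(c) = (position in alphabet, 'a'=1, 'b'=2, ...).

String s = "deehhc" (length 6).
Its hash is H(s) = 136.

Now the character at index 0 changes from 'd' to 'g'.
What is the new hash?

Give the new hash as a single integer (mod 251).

val('d') = 4, val('g') = 7
Position k = 0, exponent = n-1-k = 5
B^5 mod M = 13^5 mod 251 = 64
Delta = (7 - 4) * 64 mod 251 = 192
New hash = (136 + 192) mod 251 = 77

Answer: 77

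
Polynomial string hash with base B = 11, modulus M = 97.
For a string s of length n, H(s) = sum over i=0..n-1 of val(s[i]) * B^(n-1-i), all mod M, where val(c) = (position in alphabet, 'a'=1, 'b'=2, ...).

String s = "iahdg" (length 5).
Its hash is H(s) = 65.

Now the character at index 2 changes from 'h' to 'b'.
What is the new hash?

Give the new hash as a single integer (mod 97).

val('h') = 8, val('b') = 2
Position k = 2, exponent = n-1-k = 2
B^2 mod M = 11^2 mod 97 = 24
Delta = (2 - 8) * 24 mod 97 = 50
New hash = (65 + 50) mod 97 = 18

Answer: 18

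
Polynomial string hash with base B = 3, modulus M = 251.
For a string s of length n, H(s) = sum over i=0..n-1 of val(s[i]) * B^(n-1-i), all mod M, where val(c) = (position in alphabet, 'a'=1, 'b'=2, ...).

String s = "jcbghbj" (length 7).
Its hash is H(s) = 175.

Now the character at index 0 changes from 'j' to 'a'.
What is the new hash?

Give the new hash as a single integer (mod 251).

val('j') = 10, val('a') = 1
Position k = 0, exponent = n-1-k = 6
B^6 mod M = 3^6 mod 251 = 227
Delta = (1 - 10) * 227 mod 251 = 216
New hash = (175 + 216) mod 251 = 140

Answer: 140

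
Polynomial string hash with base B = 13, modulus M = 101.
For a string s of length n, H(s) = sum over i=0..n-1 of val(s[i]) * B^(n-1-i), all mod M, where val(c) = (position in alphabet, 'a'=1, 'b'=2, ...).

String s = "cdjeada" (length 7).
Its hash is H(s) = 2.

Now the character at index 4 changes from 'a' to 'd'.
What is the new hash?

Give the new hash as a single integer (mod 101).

val('a') = 1, val('d') = 4
Position k = 4, exponent = n-1-k = 2
B^2 mod M = 13^2 mod 101 = 68
Delta = (4 - 1) * 68 mod 101 = 2
New hash = (2 + 2) mod 101 = 4

Answer: 4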